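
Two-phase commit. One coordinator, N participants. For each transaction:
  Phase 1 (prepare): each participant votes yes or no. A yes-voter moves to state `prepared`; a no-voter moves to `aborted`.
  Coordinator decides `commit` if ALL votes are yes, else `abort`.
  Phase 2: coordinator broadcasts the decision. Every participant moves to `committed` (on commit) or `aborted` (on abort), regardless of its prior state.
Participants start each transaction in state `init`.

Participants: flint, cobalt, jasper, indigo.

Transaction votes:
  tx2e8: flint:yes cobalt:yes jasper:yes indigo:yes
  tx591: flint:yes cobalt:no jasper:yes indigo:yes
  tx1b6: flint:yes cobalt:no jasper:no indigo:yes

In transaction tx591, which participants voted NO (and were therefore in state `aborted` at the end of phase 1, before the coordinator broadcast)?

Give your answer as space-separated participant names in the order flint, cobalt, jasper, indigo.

Txn tx591 phase 1: flint yes -> prepared; cobalt no -> aborted; jasper yes -> prepared; indigo yes -> prepared

Answer: cobalt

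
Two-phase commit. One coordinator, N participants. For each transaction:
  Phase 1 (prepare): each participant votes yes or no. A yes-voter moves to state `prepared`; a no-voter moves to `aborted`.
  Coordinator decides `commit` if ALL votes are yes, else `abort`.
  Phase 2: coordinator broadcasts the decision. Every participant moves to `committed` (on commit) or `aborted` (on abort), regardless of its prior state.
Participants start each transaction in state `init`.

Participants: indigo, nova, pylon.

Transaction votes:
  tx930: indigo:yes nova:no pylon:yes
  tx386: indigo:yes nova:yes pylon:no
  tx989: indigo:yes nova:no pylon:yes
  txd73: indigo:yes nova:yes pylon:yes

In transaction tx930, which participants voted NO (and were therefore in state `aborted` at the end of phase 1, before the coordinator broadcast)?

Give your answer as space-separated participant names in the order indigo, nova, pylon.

Txn tx930 phase 1: indigo yes -> prepared; nova no -> aborted; pylon yes -> prepared

Answer: nova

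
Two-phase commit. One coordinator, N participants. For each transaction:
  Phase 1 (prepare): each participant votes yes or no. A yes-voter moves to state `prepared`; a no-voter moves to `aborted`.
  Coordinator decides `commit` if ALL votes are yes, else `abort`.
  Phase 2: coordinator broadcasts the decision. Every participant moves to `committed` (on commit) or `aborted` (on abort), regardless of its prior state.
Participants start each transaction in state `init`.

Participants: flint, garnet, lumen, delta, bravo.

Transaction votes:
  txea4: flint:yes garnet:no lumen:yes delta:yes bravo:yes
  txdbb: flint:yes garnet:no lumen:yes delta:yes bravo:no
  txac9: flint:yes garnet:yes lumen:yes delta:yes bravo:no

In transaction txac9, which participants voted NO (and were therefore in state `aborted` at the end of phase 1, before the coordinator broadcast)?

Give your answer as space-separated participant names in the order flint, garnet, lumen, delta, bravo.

Answer: bravo

Derivation:
Txn txac9 phase 1: flint yes -> prepared; garnet yes -> prepared; lumen yes -> prepared; delta yes -> prepared; bravo no -> aborted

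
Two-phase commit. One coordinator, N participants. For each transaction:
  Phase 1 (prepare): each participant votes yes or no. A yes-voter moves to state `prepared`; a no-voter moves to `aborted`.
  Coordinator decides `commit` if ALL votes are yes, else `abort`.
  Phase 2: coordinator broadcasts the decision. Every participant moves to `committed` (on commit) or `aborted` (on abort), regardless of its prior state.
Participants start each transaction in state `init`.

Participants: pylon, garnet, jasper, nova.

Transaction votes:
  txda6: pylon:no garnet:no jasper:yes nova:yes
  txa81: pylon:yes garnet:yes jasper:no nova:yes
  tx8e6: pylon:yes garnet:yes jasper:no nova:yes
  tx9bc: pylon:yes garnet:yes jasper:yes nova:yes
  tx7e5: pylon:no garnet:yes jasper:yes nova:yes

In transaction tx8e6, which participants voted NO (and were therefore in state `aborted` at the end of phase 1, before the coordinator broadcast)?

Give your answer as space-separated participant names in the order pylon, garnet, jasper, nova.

Txn tx8e6 phase 1: pylon yes -> prepared; garnet yes -> prepared; jasper no -> aborted; nova yes -> prepared

Answer: jasper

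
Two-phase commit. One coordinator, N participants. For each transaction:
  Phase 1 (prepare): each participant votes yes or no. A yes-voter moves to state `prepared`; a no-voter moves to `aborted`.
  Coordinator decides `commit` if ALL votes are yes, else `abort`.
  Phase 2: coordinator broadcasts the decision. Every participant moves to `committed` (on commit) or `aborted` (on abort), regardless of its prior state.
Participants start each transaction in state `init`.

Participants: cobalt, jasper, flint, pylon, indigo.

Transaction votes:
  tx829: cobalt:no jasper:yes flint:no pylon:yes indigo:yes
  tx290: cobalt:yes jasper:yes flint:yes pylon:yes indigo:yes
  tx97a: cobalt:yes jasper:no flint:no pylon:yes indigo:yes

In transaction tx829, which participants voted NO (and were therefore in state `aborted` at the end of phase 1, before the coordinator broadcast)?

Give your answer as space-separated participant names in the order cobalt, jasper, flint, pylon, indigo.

Txn tx829 phase 1: cobalt no -> aborted; jasper yes -> prepared; flint no -> aborted; pylon yes -> prepared; indigo yes -> prepared

Answer: cobalt flint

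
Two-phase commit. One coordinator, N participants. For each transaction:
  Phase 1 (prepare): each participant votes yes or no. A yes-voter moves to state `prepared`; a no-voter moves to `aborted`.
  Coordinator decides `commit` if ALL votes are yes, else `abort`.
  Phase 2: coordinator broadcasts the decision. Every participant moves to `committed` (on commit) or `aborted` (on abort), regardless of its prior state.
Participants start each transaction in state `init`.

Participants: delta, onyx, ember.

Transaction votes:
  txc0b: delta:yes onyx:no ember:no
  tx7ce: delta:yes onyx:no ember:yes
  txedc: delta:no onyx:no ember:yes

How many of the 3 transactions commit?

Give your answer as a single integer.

Answer: 0

Derivation:
txc0b: no from onyx, ember -> abort (commits=0)
tx7ce: no from onyx -> abort (commits=0)
txedc: no from delta, onyx -> abort (commits=0)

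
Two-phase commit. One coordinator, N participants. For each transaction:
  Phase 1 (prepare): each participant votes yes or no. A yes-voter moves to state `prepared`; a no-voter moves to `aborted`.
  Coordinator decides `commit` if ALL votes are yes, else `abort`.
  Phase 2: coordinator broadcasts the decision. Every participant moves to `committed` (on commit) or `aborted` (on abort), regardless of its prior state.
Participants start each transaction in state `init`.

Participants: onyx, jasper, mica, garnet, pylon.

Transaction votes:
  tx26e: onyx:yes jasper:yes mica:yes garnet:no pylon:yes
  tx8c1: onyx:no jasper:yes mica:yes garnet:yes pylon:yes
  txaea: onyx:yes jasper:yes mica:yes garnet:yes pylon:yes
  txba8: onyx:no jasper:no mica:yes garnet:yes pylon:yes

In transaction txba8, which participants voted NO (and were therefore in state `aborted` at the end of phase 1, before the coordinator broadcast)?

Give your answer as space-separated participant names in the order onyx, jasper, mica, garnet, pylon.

Txn txba8 phase 1: onyx no -> aborted; jasper no -> aborted; mica yes -> prepared; garnet yes -> prepared; pylon yes -> prepared

Answer: onyx jasper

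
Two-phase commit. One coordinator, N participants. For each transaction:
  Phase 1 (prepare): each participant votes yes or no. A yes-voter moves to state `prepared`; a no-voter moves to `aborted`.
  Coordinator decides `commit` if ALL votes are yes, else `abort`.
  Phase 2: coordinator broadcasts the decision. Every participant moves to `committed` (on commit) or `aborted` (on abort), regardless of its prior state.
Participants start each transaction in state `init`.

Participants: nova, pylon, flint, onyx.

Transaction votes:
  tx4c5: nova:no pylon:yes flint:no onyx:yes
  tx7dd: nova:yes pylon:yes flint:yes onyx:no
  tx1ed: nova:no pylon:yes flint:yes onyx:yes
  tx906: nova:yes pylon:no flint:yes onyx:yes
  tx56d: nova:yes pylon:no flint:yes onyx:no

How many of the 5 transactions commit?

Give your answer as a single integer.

tx4c5: no from nova, flint -> abort (commits=0)
tx7dd: no from onyx -> abort (commits=0)
tx1ed: no from nova -> abort (commits=0)
tx906: no from pylon -> abort (commits=0)
tx56d: no from pylon, onyx -> abort (commits=0)

Answer: 0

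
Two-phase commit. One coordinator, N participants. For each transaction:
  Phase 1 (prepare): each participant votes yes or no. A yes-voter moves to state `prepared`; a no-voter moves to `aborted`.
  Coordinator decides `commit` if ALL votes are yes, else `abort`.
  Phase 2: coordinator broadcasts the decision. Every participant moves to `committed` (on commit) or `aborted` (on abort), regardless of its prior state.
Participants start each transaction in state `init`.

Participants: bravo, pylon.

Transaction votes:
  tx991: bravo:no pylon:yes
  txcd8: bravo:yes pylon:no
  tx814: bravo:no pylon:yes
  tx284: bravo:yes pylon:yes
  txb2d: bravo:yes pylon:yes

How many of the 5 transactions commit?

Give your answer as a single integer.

Answer: 2

Derivation:
tx991: no from bravo -> abort (commits=0)
txcd8: no from pylon -> abort (commits=0)
tx814: no from bravo -> abort (commits=0)
tx284: all yes -> commit (commits=1)
txb2d: all yes -> commit (commits=2)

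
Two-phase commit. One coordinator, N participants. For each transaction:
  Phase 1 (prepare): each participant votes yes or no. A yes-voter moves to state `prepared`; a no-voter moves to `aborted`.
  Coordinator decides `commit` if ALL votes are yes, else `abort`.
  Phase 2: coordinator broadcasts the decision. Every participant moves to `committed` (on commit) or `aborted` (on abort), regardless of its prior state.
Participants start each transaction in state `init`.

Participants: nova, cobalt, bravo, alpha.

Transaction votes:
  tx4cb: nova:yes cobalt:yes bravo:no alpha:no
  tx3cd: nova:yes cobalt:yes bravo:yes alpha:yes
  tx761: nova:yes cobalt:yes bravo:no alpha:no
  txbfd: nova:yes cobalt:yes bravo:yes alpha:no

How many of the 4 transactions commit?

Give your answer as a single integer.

Answer: 1

Derivation:
tx4cb: no from bravo, alpha -> abort (commits=0)
tx3cd: all yes -> commit (commits=1)
tx761: no from bravo, alpha -> abort (commits=1)
txbfd: no from alpha -> abort (commits=1)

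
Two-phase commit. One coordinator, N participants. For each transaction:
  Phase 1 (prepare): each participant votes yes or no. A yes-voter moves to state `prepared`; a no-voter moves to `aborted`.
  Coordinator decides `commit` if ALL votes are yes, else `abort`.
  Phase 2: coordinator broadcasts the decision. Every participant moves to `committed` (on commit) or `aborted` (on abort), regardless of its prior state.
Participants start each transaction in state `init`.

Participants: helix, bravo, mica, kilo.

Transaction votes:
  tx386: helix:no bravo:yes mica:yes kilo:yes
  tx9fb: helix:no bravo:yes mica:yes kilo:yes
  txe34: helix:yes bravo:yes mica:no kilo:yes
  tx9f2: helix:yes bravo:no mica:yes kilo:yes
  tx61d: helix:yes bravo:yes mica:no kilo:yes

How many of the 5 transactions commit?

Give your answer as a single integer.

Answer: 0

Derivation:
tx386: no from helix -> abort (commits=0)
tx9fb: no from helix -> abort (commits=0)
txe34: no from mica -> abort (commits=0)
tx9f2: no from bravo -> abort (commits=0)
tx61d: no from mica -> abort (commits=0)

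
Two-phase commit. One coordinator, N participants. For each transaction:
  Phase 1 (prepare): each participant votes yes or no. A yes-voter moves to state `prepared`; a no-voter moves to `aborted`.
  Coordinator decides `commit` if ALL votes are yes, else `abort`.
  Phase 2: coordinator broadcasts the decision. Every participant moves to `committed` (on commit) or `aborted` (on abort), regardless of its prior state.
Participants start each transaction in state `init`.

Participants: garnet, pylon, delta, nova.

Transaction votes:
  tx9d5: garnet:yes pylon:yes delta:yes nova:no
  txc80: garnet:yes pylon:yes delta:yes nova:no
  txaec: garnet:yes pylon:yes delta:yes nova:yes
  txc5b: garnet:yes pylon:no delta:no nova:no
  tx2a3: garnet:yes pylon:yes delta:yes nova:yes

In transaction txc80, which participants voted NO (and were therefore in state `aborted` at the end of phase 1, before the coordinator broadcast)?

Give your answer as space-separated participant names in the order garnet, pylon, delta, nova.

Answer: nova

Derivation:
Txn txc80 phase 1: garnet yes -> prepared; pylon yes -> prepared; delta yes -> prepared; nova no -> aborted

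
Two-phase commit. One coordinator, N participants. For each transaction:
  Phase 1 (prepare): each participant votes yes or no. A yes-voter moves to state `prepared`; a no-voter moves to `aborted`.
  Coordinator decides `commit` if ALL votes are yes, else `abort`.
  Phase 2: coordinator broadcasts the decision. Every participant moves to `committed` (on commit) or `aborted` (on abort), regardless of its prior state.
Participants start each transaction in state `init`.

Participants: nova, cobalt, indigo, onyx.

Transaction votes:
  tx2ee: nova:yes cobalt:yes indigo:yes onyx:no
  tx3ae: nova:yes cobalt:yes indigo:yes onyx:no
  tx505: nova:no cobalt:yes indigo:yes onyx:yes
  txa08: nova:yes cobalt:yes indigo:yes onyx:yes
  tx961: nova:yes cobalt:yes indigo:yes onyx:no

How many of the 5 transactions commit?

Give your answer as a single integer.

tx2ee: no from onyx -> abort (commits=0)
tx3ae: no from onyx -> abort (commits=0)
tx505: no from nova -> abort (commits=0)
txa08: all yes -> commit (commits=1)
tx961: no from onyx -> abort (commits=1)

Answer: 1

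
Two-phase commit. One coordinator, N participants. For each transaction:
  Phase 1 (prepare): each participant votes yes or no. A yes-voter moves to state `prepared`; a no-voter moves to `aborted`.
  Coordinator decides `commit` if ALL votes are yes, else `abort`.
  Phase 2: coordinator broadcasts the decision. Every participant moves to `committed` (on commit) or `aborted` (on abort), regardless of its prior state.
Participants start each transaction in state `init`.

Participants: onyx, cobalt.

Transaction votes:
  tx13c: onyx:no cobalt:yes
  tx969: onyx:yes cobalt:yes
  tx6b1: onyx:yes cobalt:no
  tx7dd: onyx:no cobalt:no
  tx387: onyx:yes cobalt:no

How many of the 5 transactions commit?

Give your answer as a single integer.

tx13c: no from onyx -> abort (commits=0)
tx969: all yes -> commit (commits=1)
tx6b1: no from cobalt -> abort (commits=1)
tx7dd: no from onyx, cobalt -> abort (commits=1)
tx387: no from cobalt -> abort (commits=1)

Answer: 1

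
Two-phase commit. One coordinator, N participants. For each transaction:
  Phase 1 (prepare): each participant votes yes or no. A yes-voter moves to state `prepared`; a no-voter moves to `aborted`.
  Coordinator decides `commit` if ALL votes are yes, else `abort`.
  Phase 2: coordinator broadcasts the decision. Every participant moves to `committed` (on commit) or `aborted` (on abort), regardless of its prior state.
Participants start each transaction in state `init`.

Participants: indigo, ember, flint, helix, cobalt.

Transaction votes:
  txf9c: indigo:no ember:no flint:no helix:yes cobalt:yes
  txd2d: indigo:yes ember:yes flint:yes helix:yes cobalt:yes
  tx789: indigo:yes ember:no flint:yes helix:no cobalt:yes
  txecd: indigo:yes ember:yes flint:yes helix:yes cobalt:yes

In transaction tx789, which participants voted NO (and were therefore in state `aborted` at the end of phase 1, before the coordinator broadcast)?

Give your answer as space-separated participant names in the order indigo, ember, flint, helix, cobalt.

Answer: ember helix

Derivation:
Txn tx789 phase 1: indigo yes -> prepared; ember no -> aborted; flint yes -> prepared; helix no -> aborted; cobalt yes -> prepared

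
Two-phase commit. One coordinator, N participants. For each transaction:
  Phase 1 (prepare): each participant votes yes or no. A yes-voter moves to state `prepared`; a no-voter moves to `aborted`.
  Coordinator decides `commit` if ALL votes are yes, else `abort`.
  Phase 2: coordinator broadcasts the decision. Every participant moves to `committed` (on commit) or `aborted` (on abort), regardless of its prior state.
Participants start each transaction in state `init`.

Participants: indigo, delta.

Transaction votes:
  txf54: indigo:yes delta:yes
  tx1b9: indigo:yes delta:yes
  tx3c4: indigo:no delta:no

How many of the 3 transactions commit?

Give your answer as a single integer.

txf54: all yes -> commit (commits=1)
tx1b9: all yes -> commit (commits=2)
tx3c4: no from indigo, delta -> abort (commits=2)

Answer: 2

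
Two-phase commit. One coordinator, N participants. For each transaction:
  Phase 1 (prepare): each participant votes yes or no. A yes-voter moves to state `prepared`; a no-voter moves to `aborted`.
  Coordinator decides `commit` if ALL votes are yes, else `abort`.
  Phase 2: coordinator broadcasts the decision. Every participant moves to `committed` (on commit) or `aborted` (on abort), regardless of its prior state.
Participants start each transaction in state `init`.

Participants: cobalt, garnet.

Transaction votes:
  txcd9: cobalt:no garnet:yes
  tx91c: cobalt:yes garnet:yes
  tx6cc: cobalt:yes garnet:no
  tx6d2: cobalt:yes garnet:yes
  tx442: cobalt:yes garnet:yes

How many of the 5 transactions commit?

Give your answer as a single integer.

Answer: 3

Derivation:
txcd9: no from cobalt -> abort (commits=0)
tx91c: all yes -> commit (commits=1)
tx6cc: no from garnet -> abort (commits=1)
tx6d2: all yes -> commit (commits=2)
tx442: all yes -> commit (commits=3)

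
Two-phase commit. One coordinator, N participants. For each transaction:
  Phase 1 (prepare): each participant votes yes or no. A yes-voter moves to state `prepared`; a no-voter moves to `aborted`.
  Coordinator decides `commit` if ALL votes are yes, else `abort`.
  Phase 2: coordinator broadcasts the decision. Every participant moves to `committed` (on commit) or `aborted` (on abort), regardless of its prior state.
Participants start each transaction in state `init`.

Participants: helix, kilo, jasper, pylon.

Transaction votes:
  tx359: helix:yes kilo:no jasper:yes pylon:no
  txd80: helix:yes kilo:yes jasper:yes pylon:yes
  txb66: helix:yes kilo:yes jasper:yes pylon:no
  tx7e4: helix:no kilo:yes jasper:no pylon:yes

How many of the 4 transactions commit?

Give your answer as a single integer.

tx359: no from kilo, pylon -> abort (commits=0)
txd80: all yes -> commit (commits=1)
txb66: no from pylon -> abort (commits=1)
tx7e4: no from helix, jasper -> abort (commits=1)

Answer: 1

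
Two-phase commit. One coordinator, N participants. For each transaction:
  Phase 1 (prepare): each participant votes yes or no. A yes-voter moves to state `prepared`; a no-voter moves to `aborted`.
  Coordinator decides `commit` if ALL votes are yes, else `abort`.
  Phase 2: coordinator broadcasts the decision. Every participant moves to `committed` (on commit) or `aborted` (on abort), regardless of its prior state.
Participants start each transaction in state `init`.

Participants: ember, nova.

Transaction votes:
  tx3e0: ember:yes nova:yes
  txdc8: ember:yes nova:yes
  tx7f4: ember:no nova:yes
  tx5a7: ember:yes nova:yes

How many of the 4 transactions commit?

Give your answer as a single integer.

Answer: 3

Derivation:
tx3e0: all yes -> commit (commits=1)
txdc8: all yes -> commit (commits=2)
tx7f4: no from ember -> abort (commits=2)
tx5a7: all yes -> commit (commits=3)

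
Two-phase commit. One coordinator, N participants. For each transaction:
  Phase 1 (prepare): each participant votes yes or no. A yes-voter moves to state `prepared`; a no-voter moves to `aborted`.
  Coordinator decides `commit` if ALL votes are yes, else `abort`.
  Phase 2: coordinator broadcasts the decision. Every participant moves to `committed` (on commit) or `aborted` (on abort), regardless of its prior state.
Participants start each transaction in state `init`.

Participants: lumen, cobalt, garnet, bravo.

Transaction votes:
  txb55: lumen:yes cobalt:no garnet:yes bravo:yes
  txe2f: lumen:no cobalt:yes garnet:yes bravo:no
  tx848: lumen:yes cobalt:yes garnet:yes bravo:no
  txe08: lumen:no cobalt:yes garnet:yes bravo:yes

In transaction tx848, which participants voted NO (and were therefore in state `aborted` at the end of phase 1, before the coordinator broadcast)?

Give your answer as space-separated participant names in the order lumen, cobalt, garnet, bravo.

Answer: bravo

Derivation:
Txn tx848 phase 1: lumen yes -> prepared; cobalt yes -> prepared; garnet yes -> prepared; bravo no -> aborted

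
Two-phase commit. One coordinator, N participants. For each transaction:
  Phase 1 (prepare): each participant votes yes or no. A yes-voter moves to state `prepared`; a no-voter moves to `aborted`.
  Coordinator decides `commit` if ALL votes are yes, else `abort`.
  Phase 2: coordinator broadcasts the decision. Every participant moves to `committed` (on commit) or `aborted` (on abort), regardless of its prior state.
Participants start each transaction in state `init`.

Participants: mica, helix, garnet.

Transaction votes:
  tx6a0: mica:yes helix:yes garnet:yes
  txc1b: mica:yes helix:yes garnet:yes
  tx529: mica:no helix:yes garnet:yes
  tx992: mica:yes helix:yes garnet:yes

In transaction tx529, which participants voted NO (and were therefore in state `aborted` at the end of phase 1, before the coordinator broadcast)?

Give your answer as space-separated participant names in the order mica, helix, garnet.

Answer: mica

Derivation:
Txn tx529 phase 1: mica no -> aborted; helix yes -> prepared; garnet yes -> prepared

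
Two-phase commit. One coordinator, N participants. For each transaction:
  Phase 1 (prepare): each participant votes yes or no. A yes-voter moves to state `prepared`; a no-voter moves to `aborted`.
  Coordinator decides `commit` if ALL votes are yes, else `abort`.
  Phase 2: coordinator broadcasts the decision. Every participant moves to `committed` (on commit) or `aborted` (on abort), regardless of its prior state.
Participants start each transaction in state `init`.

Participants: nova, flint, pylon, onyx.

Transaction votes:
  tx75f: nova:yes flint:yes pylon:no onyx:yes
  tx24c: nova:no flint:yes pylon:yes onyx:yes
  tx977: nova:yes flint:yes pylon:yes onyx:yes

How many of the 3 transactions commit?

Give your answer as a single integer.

tx75f: no from pylon -> abort (commits=0)
tx24c: no from nova -> abort (commits=0)
tx977: all yes -> commit (commits=1)

Answer: 1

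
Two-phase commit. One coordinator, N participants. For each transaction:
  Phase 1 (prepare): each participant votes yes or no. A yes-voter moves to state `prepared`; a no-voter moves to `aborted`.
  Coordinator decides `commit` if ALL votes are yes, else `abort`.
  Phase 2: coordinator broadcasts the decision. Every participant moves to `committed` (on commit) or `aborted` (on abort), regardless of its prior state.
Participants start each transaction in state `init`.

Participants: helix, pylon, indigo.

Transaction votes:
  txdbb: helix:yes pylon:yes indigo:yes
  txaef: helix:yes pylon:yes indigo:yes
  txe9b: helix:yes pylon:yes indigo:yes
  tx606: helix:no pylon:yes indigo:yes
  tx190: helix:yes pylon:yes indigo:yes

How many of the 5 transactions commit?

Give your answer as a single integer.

Answer: 4

Derivation:
txdbb: all yes -> commit (commits=1)
txaef: all yes -> commit (commits=2)
txe9b: all yes -> commit (commits=3)
tx606: no from helix -> abort (commits=3)
tx190: all yes -> commit (commits=4)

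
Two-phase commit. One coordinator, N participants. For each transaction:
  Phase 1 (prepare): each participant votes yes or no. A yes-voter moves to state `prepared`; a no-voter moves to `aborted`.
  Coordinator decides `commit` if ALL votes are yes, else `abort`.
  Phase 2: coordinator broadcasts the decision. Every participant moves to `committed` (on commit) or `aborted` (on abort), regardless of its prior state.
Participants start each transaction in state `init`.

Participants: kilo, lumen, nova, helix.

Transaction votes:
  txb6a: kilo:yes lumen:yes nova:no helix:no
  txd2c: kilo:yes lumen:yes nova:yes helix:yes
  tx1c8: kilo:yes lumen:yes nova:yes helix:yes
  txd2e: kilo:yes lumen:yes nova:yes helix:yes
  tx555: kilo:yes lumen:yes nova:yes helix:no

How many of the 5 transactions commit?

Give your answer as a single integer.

txb6a: no from nova, helix -> abort (commits=0)
txd2c: all yes -> commit (commits=1)
tx1c8: all yes -> commit (commits=2)
txd2e: all yes -> commit (commits=3)
tx555: no from helix -> abort (commits=3)

Answer: 3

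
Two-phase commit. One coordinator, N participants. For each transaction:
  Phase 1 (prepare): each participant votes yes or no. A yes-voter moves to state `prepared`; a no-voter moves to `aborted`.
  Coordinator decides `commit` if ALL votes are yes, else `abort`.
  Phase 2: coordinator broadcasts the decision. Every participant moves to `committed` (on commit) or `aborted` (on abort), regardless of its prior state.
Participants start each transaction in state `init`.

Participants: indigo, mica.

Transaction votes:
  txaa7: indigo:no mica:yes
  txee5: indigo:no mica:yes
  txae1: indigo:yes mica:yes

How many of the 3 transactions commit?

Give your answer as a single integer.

txaa7: no from indigo -> abort (commits=0)
txee5: no from indigo -> abort (commits=0)
txae1: all yes -> commit (commits=1)

Answer: 1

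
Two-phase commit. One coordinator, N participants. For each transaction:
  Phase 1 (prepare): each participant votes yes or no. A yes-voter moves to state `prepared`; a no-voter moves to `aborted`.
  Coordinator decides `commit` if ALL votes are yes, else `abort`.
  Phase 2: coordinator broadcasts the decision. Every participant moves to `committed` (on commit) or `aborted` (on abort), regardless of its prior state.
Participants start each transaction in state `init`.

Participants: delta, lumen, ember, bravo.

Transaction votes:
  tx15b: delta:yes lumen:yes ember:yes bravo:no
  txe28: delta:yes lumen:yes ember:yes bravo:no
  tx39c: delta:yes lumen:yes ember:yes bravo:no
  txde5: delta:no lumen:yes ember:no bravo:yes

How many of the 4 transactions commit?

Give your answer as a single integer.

Answer: 0

Derivation:
tx15b: no from bravo -> abort (commits=0)
txe28: no from bravo -> abort (commits=0)
tx39c: no from bravo -> abort (commits=0)
txde5: no from delta, ember -> abort (commits=0)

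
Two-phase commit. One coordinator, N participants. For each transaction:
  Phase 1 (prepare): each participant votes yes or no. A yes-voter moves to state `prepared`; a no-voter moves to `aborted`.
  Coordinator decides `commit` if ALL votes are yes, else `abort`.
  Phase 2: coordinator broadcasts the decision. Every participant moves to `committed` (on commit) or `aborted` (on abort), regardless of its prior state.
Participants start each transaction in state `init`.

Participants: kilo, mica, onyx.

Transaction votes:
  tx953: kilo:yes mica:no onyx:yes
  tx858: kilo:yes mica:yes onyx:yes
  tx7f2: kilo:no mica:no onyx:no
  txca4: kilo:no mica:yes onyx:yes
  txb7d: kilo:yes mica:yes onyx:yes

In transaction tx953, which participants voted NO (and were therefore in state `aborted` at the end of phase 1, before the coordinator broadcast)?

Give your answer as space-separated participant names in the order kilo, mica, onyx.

Answer: mica

Derivation:
Txn tx953 phase 1: kilo yes -> prepared; mica no -> aborted; onyx yes -> prepared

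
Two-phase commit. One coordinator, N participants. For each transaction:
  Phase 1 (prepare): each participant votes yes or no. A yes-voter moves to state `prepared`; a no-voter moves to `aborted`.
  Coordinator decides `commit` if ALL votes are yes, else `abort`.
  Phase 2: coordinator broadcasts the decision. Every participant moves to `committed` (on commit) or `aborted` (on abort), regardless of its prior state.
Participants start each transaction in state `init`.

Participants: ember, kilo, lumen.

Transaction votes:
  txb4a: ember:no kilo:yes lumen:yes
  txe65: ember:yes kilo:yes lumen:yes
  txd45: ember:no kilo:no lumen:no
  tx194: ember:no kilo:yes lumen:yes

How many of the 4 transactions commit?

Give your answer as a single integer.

Answer: 1

Derivation:
txb4a: no from ember -> abort (commits=0)
txe65: all yes -> commit (commits=1)
txd45: no from ember, kilo, lumen -> abort (commits=1)
tx194: no from ember -> abort (commits=1)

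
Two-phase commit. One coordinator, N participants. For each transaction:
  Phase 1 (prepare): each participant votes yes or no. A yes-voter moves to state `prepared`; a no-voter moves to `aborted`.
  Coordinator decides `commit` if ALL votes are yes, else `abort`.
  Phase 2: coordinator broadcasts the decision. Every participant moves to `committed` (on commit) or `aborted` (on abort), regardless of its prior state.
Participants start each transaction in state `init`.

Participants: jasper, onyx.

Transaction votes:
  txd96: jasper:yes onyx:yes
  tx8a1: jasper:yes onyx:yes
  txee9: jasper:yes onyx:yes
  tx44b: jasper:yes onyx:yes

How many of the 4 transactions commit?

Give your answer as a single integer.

txd96: all yes -> commit (commits=1)
tx8a1: all yes -> commit (commits=2)
txee9: all yes -> commit (commits=3)
tx44b: all yes -> commit (commits=4)

Answer: 4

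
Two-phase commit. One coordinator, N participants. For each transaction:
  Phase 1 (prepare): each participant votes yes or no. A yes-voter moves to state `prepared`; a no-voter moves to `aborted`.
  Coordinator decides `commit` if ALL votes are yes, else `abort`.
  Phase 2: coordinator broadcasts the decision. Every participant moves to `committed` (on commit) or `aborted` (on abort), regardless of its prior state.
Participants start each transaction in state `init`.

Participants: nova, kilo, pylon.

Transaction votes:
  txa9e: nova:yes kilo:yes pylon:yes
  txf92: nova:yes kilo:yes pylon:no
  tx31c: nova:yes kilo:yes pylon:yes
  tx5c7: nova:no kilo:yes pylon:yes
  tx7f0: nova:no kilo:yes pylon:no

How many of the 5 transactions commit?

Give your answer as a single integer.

txa9e: all yes -> commit (commits=1)
txf92: no from pylon -> abort (commits=1)
tx31c: all yes -> commit (commits=2)
tx5c7: no from nova -> abort (commits=2)
tx7f0: no from nova, pylon -> abort (commits=2)

Answer: 2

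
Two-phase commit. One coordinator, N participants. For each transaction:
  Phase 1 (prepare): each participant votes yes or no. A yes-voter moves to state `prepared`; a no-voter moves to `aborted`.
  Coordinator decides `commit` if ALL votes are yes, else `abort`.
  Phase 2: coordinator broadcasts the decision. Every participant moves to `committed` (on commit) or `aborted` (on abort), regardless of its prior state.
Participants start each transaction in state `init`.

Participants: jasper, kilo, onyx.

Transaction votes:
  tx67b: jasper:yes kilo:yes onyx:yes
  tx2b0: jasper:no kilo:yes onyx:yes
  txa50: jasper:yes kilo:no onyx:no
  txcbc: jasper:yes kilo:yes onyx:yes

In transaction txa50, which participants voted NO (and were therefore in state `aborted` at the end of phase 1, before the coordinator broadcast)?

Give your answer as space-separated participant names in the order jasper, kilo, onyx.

Answer: kilo onyx

Derivation:
Txn txa50 phase 1: jasper yes -> prepared; kilo no -> aborted; onyx no -> aborted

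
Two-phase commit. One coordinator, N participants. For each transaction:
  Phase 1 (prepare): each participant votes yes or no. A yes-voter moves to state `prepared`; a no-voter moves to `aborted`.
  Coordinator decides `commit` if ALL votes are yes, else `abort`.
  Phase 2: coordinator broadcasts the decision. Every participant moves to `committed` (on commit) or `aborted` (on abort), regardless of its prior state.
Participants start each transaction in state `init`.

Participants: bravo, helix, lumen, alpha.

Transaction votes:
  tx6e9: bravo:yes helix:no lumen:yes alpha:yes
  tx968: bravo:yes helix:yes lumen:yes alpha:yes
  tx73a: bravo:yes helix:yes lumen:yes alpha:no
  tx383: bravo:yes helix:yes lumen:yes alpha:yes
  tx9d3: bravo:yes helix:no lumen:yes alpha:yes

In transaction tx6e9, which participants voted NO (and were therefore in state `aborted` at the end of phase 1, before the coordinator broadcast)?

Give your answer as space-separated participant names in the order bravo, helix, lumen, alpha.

Txn tx6e9 phase 1: bravo yes -> prepared; helix no -> aborted; lumen yes -> prepared; alpha yes -> prepared

Answer: helix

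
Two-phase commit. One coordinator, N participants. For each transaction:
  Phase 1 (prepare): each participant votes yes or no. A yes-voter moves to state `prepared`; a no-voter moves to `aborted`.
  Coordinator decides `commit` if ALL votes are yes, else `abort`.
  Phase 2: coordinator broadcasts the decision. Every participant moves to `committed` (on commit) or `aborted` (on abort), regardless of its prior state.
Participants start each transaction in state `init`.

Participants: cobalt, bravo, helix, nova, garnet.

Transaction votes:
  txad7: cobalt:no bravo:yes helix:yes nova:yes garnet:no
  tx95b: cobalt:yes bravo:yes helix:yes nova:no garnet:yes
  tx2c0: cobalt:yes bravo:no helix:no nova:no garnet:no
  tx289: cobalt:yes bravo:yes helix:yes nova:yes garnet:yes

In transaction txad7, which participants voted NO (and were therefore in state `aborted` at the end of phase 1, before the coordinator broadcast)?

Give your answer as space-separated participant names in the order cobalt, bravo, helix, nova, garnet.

Txn txad7 phase 1: cobalt no -> aborted; bravo yes -> prepared; helix yes -> prepared; nova yes -> prepared; garnet no -> aborted

Answer: cobalt garnet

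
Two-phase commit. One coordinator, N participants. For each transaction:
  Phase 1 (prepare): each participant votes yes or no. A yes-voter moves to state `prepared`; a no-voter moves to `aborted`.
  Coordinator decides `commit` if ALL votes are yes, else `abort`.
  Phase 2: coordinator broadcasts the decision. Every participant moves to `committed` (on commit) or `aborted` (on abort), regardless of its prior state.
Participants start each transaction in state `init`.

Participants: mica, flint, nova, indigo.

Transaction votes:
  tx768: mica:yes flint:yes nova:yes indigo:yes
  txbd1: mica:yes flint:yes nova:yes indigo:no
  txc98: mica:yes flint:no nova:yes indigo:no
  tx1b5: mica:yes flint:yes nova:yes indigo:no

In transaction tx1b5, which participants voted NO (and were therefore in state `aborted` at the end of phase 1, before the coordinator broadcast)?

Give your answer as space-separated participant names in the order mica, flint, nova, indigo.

Answer: indigo

Derivation:
Txn tx1b5 phase 1: mica yes -> prepared; flint yes -> prepared; nova yes -> prepared; indigo no -> aborted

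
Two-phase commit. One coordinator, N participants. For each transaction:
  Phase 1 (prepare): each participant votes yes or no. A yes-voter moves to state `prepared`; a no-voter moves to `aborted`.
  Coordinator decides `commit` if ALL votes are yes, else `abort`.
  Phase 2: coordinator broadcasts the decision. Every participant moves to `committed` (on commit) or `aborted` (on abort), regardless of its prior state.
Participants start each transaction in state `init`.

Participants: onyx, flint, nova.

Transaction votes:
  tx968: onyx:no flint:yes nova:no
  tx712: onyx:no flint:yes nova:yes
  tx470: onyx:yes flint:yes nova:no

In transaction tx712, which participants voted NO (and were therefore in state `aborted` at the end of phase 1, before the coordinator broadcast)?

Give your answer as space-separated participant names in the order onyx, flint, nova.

Txn tx712 phase 1: onyx no -> aborted; flint yes -> prepared; nova yes -> prepared

Answer: onyx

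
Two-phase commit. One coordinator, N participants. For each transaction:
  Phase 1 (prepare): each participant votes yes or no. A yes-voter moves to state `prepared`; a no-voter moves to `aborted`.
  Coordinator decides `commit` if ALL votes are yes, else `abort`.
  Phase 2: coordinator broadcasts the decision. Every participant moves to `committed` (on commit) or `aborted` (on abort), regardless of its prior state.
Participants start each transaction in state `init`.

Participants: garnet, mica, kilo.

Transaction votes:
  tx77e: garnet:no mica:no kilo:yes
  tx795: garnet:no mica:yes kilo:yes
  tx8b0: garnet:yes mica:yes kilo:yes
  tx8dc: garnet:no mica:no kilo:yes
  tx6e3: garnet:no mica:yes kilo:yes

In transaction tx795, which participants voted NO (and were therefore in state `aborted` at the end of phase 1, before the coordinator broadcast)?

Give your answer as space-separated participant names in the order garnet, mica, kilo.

Answer: garnet

Derivation:
Txn tx795 phase 1: garnet no -> aborted; mica yes -> prepared; kilo yes -> prepared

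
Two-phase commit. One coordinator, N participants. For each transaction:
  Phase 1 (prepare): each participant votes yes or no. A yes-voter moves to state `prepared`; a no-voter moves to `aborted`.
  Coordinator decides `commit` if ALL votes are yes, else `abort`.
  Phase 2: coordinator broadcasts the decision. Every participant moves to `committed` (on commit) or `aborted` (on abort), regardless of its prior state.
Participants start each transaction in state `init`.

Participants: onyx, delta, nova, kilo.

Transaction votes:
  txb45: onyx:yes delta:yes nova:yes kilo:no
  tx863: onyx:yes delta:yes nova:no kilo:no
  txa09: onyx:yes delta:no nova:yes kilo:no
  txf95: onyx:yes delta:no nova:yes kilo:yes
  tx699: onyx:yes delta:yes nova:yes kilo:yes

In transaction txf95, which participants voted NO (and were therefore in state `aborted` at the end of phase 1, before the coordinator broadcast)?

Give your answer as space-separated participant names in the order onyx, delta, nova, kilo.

Txn txf95 phase 1: onyx yes -> prepared; delta no -> aborted; nova yes -> prepared; kilo yes -> prepared

Answer: delta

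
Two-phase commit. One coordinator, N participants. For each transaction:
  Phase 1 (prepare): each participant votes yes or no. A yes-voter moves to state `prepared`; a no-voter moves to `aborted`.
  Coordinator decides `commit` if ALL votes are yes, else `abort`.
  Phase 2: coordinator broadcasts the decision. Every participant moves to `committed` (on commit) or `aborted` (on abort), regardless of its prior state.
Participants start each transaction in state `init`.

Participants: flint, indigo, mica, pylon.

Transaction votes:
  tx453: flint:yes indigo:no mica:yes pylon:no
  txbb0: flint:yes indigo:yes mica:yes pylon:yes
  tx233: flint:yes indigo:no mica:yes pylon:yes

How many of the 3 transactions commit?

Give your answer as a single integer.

tx453: no from indigo, pylon -> abort (commits=0)
txbb0: all yes -> commit (commits=1)
tx233: no from indigo -> abort (commits=1)

Answer: 1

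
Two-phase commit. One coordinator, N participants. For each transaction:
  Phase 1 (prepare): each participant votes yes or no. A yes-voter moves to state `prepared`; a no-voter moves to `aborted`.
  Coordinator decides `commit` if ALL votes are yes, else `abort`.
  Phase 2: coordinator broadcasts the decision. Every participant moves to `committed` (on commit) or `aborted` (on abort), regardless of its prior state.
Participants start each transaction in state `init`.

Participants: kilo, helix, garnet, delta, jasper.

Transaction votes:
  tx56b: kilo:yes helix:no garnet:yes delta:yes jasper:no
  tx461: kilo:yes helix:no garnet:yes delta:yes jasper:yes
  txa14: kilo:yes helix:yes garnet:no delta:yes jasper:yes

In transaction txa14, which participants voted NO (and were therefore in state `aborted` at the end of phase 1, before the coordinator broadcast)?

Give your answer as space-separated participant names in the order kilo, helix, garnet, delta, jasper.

Answer: garnet

Derivation:
Txn txa14 phase 1: kilo yes -> prepared; helix yes -> prepared; garnet no -> aborted; delta yes -> prepared; jasper yes -> prepared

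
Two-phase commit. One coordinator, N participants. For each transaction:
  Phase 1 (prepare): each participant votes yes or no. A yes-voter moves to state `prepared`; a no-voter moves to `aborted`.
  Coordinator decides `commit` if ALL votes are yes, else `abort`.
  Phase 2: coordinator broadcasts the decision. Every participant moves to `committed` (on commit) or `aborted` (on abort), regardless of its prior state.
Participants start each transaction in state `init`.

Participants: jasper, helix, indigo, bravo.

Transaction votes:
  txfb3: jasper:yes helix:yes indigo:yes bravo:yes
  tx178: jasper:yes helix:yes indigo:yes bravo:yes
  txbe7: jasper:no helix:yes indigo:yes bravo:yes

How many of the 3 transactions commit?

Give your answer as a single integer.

Answer: 2

Derivation:
txfb3: all yes -> commit (commits=1)
tx178: all yes -> commit (commits=2)
txbe7: no from jasper -> abort (commits=2)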